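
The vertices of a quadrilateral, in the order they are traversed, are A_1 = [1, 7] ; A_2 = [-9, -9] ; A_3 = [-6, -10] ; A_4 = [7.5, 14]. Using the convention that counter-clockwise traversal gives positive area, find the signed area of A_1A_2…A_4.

Σ = (54) + (36) + (-9) + (38.5) = 119.5
Signed area = Σ/2 = 59.75 (positive ⇒ counter-clockwise traversal).

59.75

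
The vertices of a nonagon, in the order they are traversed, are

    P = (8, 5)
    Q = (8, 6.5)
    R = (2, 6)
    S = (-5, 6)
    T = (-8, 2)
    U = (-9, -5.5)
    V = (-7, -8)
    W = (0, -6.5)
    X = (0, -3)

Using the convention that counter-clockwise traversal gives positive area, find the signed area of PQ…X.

146

P→Q: (8)(6.5) − (8)(5) = 12
Q→R: (8)(6) − (2)(6.5) = 35
R→S: (2)(6) − (-5)(6) = 42
S→T: (-5)(2) − (-8)(6) = 38
T→U: (-8)(-5.5) − (-9)(2) = 62
U→V: (-9)(-8) − (-7)(-5.5) = 33.5
V→W: (-7)(-6.5) − (0)(-8) = 45.5
W→X: (0)(-3) − (0)(-6.5) = 0
X→P: (0)(5) − (8)(-3) = 24
Σ = 292
Signed area = Σ/2 = 146 (positive ⇒ counter-clockwise traversal).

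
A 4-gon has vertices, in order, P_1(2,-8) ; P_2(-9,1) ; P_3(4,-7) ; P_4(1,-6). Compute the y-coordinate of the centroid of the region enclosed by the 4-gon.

-301/72

Apply the shoelace (surveyor's) formula. First the cross-terms c_i = x_i·y_{i+1} − x_{i+1}·y_i:
  -70, 59, -17, 4  ⇒  2A = -24, A = -12.
Then Σ (y_i + y_{i+1})·c_i = 301, so ȳ = 301 / (6·(-12)) = -301/72.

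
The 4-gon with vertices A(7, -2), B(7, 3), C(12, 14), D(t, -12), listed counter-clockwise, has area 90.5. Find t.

Write out the shoelace sum; only the two edges meeting at D involve t:
2·Area = [(12·(-12) − t·14) + (t·(-2) − 7·(-12))] + 97
       = -16·t + 37 = 181
⇒ t = -9.

-9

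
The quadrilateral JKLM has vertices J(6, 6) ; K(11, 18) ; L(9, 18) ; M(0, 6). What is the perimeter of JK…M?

|JK| = √((5)² + (12)²) = √169 = 13
|KL| = √((-2)² + (0)²) = √4 = 2
|LM| = √((-9)² + (-12)²) = √225 = 15
|MJ| = √((6)² + (0)²) = √36 = 6
Perimeter = 13 + 2 + 15 + 6 = 36.

36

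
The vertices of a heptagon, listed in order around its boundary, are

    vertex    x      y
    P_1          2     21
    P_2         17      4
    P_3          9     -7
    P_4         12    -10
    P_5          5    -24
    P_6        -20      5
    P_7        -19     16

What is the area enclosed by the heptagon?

Apply Gauss's area formula: 2A = Σ (x_i·y_{i+1} − x_{i+1}·y_i), indices taken mod 7.
Σ = (-349) + (-155) + (-6) + (-238) + (-455) + (-225) + (-431) = -1859
Area = |Σ|/2 = 929.5.

929.5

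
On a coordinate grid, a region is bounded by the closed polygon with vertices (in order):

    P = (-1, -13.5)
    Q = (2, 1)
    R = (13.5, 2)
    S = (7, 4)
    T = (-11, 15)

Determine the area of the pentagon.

Apply Gauss's area formula: 2A = Σ (x_i·y_{i+1} − x_{i+1}·y_i), indices taken mod 5.
Σ = (26) + (-9.5) + (40) + (149) + (163.5) = 369
Area = |Σ|/2 = 184.5.

184.5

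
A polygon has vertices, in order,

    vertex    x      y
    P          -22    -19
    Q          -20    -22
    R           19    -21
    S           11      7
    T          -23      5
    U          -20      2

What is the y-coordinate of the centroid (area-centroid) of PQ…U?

Apply the shoelace formula. First the cross-terms c_i = x_i·y_{i+1} − x_{i+1}·y_i:
  104, 838, 364, 216, 54, 424  ⇒  2A = 2000, A = 1000.
Then Σ (y_i + y_{i+1})·c_i = -49632, so ȳ = -49632 / (6·1000) = -8.272.

-8.272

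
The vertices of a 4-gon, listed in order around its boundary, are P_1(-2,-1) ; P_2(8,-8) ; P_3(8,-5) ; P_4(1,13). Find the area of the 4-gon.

91

Apply Gauss's area formula: 2A = Σ (x_i·y_{i+1} − x_{i+1}·y_i), indices taken mod 4.
Cross-terms: 24, 24, 109, 25  ⇒  Σ = 182
Area = |Σ|/2 = 91.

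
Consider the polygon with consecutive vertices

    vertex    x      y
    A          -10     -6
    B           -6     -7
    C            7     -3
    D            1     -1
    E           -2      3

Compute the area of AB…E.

A→B: (-10)(-7) − (-6)(-6) = 34
B→C: (-6)(-3) − (7)(-7) = 67
C→D: (7)(-1) − (1)(-3) = -4
D→E: (1)(3) − (-2)(-1) = 1
E→A: (-2)(-6) − (-10)(3) = 42
Σ = 140
Area = |Σ|/2 = 70.

70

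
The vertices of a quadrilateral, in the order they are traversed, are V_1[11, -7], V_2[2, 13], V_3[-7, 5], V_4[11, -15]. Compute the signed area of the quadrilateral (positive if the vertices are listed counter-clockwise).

198

Σ = (157) + (101) + (50) + (88) = 396
Signed area = Σ/2 = 198 (positive ⇒ counter-clockwise traversal).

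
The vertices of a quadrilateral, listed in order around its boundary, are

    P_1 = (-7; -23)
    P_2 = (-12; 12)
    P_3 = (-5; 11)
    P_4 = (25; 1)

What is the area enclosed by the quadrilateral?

640

Apply Gauss's area formula: 2A = Σ (x_i·y_{i+1} − x_{i+1}·y_i), indices taken mod 4.
P_1→P_2: (-7)(12) − (-12)(-23) = -360
P_2→P_3: (-12)(11) − (-5)(12) = -72
P_3→P_4: (-5)(1) − (25)(11) = -280
P_4→P_1: (25)(-23) − (-7)(1) = -568
Σ = -1280
Area = |Σ|/2 = 640.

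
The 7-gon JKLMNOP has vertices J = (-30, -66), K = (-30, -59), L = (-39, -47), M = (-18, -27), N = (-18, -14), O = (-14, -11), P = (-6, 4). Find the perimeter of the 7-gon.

160

|JK| = √((0)² + (7)²) = √49 = 7
|KL| = √((-9)² + (12)²) = √225 = 15
|LM| = √((21)² + (20)²) = √841 = 29
|MN| = √((0)² + (13)²) = √169 = 13
|NO| = √((4)² + (3)²) = √25 = 5
|OP| = √((8)² + (15)²) = √289 = 17
|PJ| = √((-24)² + (-70)²) = √5476 = 74
Perimeter = 7 + 15 + 29 + 13 + 5 + 17 + 74 = 160.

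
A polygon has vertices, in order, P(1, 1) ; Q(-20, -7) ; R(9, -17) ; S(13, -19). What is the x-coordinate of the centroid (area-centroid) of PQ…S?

-174/83

Apply Gauss's area formula. First the cross-terms c_i = x_i·y_{i+1} − x_{i+1}·y_i:
  13, 403, 50, 32  ⇒  2A = 498, A = 249.
Then Σ (x_i + x_{i+1})·c_i = -3132, so x̄ = -3132 / (6·249) = -174/83.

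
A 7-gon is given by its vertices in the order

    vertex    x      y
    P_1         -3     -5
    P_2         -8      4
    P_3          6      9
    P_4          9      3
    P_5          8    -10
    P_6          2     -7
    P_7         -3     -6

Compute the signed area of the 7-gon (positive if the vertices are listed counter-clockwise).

Apply the shoelace (surveyor's) formula: 2A = Σ (x_i·y_{i+1} − x_{i+1}·y_i), indices taken mod 7.
Cross-terms: -52, -96, -63, -114, -36, -33, -3  ⇒  Σ = -397
Signed area = Σ/2 = -198.5 (negative ⇒ clockwise traversal).

-198.5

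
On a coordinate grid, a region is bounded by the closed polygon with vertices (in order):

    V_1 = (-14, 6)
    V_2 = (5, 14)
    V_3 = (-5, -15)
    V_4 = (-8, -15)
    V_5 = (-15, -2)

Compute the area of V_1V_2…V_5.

Apply the shoelace formula: 2A = Σ (x_i·y_{i+1} − x_{i+1}·y_i), indices taken mod 5.
Σ = (-226) + (-5) + (-45) + (-209) + (-118) = -603
Area = |Σ|/2 = 301.5.

301.5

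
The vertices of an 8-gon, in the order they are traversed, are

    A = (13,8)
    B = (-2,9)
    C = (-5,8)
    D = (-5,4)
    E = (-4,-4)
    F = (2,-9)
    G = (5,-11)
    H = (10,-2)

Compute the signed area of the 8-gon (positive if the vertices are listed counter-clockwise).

245.5

Apply the surveyor's formula: 2A = Σ (x_i·y_{i+1} − x_{i+1}·y_i), indices taken mod 8.
Σ = (133) + (29) + (20) + (36) + (44) + (23) + (100) + (106) = 491
Signed area = Σ/2 = 245.5 (positive ⇒ counter-clockwise traversal).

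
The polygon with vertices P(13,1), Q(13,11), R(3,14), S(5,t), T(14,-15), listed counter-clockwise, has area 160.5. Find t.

The doubled signed area Σ (x_i y_{i+1} − x_{i+1} y_i) is linear in t.
With t=0 it equals 343; the coefficient of t is -11 (from the two edges through S).
So -11·t + 343 = 2·160.5 = 321 ⇒ t = 2.

2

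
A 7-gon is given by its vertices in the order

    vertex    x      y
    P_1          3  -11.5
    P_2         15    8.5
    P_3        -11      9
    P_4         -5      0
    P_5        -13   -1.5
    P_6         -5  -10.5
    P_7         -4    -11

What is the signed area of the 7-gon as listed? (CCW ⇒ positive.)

Apply the shoelace formula: 2A = Σ (x_i·y_{i+1} − x_{i+1}·y_i), indices taken mod 7.
Σ = (198) + (228.5) + (45) + (7.5) + (129) + (13) + (79) = 700
Signed area = Σ/2 = 350 (positive ⇒ counter-clockwise traversal).

350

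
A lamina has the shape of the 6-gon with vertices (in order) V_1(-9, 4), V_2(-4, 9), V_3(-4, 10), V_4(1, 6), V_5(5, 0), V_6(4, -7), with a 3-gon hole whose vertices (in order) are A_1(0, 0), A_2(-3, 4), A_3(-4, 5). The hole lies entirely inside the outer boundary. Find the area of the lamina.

Outer boundary:
Apply Gauss's area formula: 2A = Σ (x_i·y_{i+1} − x_{i+1}·y_i), indices taken mod 6.
Σ = (-65) + (-4) + (-34) + (-30) + (-35) + (-47) = -215
Area = |Σ|/2 = 107.5.
Hole:
Σ = (0) + (1) + (0) = 1
Area = |Σ|/2 = 0.5.
Net area = 107.5 − 0.5 = 107.

107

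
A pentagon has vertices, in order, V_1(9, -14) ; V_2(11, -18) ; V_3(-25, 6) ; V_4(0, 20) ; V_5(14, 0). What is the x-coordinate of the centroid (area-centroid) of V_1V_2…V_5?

-43/19

Apply the surveyor's formula. First the cross-terms c_i = x_i·y_{i+1} − x_{i+1}·y_i:
  -8, -384, -500, -280, -196  ⇒  2A = -1368, A = -684.
Then Σ (x_i + x_{i+1})·c_i = 9288, so x̄ = 9288 / (6·(-684)) = -43/19.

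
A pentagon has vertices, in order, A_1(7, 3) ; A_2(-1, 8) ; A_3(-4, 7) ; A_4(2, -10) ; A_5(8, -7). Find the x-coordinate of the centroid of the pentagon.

644/249

Apply the shoelace (surveyor's) formula. First the cross-terms c_i = x_i·y_{i+1} − x_{i+1}·y_i:
  59, 25, 26, 66, 73  ⇒  2A = 249, A = 124.5.
Then Σ (x_i + x_{i+1})·c_i = 1932, so x̄ = 1932 / (6·124.5) = 644/249.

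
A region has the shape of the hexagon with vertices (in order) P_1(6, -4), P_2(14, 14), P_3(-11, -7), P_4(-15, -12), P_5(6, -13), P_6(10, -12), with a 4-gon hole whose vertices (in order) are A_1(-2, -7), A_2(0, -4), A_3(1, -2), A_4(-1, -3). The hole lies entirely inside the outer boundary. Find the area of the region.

286

Outer boundary:
Apply the surveyor's formula: 2A = Σ (x_i·y_{i+1} − x_{i+1}·y_i), indices taken mod 6.
P_1→P_2: (6)(14) − (14)(-4) = 140
P_2→P_3: (14)(-7) − (-11)(14) = 56
P_3→P_4: (-11)(-12) − (-15)(-7) = 27
P_4→P_5: (-15)(-13) − (6)(-12) = 267
P_5→P_6: (6)(-12) − (10)(-13) = 58
P_6→P_1: (10)(-4) − (6)(-12) = 32
Σ = 580
Area = |Σ|/2 = 290.
Hole:
Cross-terms: 8, 4, -5, 1  ⇒  Σ = 8
Area = |Σ|/2 = 4.
Net area = 290 − 4 = 286.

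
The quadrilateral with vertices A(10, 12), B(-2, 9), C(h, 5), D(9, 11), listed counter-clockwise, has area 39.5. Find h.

11

The doubled signed area Σ (x_i y_{i+1} − x_{i+1} y_i) is linear in h.
With h=0 it equals 57; the coefficient of h is 2 (from the two edges through C).
So 2·h + 57 = 2·39.5 = 79 ⇒ h = 11.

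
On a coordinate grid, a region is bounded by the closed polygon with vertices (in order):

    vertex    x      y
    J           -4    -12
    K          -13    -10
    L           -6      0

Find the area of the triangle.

52

Σ = (-116) + (-60) + (72) = -104
Area = |Σ|/2 = 52.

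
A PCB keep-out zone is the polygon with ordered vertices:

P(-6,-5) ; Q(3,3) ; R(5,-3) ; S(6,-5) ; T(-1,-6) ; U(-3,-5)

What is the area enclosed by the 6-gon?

Apply Gauss's area formula: 2A = Σ (x_i·y_{i+1} − x_{i+1}·y_i), indices taken mod 6.
Σ = (-3) + (-24) + (-7) + (-41) + (-13) + (-15) = -103
Area = |Σ|/2 = 51.5.

51.5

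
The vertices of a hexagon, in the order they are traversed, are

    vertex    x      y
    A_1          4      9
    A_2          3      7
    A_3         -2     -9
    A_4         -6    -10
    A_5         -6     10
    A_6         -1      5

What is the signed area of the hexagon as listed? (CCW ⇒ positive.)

Apply the surveyor's formula: 2A = Σ (x_i·y_{i+1} − x_{i+1}·y_i), indices taken mod 6.
Σ = (1) + (-13) + (-34) + (-120) + (-20) + (-29) = -215
Signed area = Σ/2 = -107.5 (negative ⇒ clockwise traversal).

-107.5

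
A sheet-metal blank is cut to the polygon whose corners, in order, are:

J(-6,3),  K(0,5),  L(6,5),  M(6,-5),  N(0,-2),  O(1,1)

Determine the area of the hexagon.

60.5

Apply Gauss's area formula: 2A = Σ (x_i·y_{i+1} − x_{i+1}·y_i), indices taken mod 6.
Cross-terms: -30, -30, -60, -12, 2, 9  ⇒  Σ = -121
Area = |Σ|/2 = 60.5.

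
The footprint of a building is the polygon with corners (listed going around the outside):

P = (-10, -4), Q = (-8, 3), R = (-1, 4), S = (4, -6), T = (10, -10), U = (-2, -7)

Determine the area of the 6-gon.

Apply the surveyor's formula: 2A = Σ (x_i·y_{i+1} − x_{i+1}·y_i), indices taken mod 6.
P→Q: (-10)(3) − (-8)(-4) = -62
Q→R: (-8)(4) − (-1)(3) = -29
R→S: (-1)(-6) − (4)(4) = -10
S→T: (4)(-10) − (10)(-6) = 20
T→U: (10)(-7) − (-2)(-10) = -90
U→P: (-2)(-4) − (-10)(-7) = -62
Σ = -233
Area = |Σ|/2 = 116.5.

116.5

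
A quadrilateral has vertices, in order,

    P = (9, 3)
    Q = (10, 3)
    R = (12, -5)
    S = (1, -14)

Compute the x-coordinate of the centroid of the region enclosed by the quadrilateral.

Apply the surveyor's formula. First the cross-terms c_i = x_i·y_{i+1} − x_{i+1}·y_i:
  -3, -86, -163, 129  ⇒  2A = -123, A = -61.5.
Then Σ (x_i + x_{i+1})·c_i = -2778, so x̄ = -2778 / (6·(-61.5)) = 926/123.

926/123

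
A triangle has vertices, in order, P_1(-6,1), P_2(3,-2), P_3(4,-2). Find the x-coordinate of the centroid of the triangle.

Apply the shoelace (surveyor's) formula. First the cross-terms c_i = x_i·y_{i+1} − x_{i+1}·y_i:
  9, 2, -8  ⇒  2A = 3, A = 1.5.
Then Σ (x_i + x_{i+1})·c_i = 3, so x̄ = 3 / (6·1.5) = 1/3.

1/3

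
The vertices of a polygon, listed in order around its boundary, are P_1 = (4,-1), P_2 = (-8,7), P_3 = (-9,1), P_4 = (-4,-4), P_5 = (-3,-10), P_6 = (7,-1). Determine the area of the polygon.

Apply Gauss's area formula: 2A = Σ (x_i·y_{i+1} − x_{i+1}·y_i), indices taken mod 6.
P_1→P_2: (4)(7) − (-8)(-1) = 20
P_2→P_3: (-8)(1) − (-9)(7) = 55
P_3→P_4: (-9)(-4) − (-4)(1) = 40
P_4→P_5: (-4)(-10) − (-3)(-4) = 28
P_5→P_6: (-3)(-1) − (7)(-10) = 73
P_6→P_1: (7)(-1) − (4)(-1) = -3
Σ = 213
Area = |Σ|/2 = 106.5.

106.5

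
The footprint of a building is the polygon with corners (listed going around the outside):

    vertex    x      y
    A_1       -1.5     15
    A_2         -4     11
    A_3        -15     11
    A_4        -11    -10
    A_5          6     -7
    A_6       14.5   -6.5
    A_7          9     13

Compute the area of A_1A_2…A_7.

518.25

A_1→A_2: (-1.5)(11) − (-4)(15) = 43.5
A_2→A_3: (-4)(11) − (-15)(11) = 121
A_3→A_4: (-15)(-10) − (-11)(11) = 271
A_4→A_5: (-11)(-7) − (6)(-10) = 137
A_5→A_6: (6)(-6.5) − (14.5)(-7) = 62.5
A_6→A_7: (14.5)(13) − (9)(-6.5) = 247
A_7→A_1: (9)(15) − (-1.5)(13) = 154.5
Σ = 1036.5
Area = |Σ|/2 = 518.25.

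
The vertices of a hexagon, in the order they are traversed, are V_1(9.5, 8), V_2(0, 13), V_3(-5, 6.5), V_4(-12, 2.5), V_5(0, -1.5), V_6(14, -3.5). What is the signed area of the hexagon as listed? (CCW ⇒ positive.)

219.125

Cross-terms: 123.5, 65, 65.5, 18, 21, 145.25  ⇒  Σ = 438.25
Signed area = Σ/2 = 219.125 (positive ⇒ counter-clockwise traversal).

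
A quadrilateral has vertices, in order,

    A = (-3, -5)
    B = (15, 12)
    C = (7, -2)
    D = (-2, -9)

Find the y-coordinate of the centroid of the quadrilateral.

Apply the shoelace (surveyor's) formula. First the cross-terms c_i = x_i·y_{i+1} − x_{i+1}·y_i:
  39, -114, -67, -17  ⇒  2A = -159, A = -79.5.
Then Σ (y_i + y_{i+1})·c_i = 108, so ȳ = 108 / (6·(-79.5)) = -12/53.

-12/53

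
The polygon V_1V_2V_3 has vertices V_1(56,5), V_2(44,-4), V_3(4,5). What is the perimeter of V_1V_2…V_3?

|V_1V_2| = √((-12)² + (-9)²) = √225 = 15
|V_2V_3| = √((-40)² + (9)²) = √1681 = 41
|V_3V_1| = √((52)² + (0)²) = √2704 = 52
Perimeter = 15 + 41 + 52 = 108.

108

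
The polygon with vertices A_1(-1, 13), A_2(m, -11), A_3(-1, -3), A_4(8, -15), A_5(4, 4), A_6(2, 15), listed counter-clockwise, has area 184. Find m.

The doubled signed area Σ (x_i y_{i+1} − x_{i+1} y_i) is linear in m.
With m=0 it equals 224; the coefficient of m is -16 (from the two edges through A_2).
So -16·m + 224 = 2·184 = 368 ⇒ m = -9.

-9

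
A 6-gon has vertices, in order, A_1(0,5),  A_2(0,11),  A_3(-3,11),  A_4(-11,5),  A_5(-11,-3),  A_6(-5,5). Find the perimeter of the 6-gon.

42

|A_1A_2| = √((0)² + (6)²) = √36 = 6
|A_2A_3| = √((-3)² + (0)²) = √9 = 3
|A_3A_4| = √((-8)² + (-6)²) = √100 = 10
|A_4A_5| = √((0)² + (-8)²) = √64 = 8
|A_5A_6| = √((6)² + (8)²) = √100 = 10
|A_6A_1| = √((5)² + (0)²) = √25 = 5
Perimeter = 6 + 3 + 10 + 8 + 10 + 5 = 42.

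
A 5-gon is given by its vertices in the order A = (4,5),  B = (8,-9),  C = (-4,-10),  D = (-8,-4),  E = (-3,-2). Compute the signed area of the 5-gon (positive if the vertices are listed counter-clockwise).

Apply the surveyor's formula: 2A = Σ (x_i·y_{i+1} − x_{i+1}·y_i), indices taken mod 5.
Cross-terms: -76, -116, -64, 4, -7  ⇒  Σ = -259
Signed area = Σ/2 = -129.5 (negative ⇒ clockwise traversal).

-129.5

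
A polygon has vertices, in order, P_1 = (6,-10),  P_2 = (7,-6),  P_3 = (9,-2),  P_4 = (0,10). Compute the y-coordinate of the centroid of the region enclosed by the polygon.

Apply the shoelace formula. First the cross-terms c_i = x_i·y_{i+1} − x_{i+1}·y_i:
  34, 40, 90, -60  ⇒  2A = 104, A = 52.
Then Σ (y_i + y_{i+1})·c_i = -144, so ȳ = -144 / (6·52) = -6/13.

-6/13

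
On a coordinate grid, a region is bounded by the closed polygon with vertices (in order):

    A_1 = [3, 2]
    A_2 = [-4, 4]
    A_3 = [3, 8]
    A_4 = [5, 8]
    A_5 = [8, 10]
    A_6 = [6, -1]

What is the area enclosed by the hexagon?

Apply the shoelace (surveyor's) formula: 2A = Σ (x_i·y_{i+1} − x_{i+1}·y_i), indices taken mod 6.
Σ = (20) + (-44) + (-16) + (-14) + (-68) + (15) = -107
Area = |Σ|/2 = 53.5.

53.5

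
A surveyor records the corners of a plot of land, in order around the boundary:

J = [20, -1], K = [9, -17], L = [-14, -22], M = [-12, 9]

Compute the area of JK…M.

662.5

Apply the shoelace (surveyor's) formula: 2A = Σ (x_i·y_{i+1} − x_{i+1}·y_i), indices taken mod 4.
J→K: (20)(-17) − (9)(-1) = -331
K→L: (9)(-22) − (-14)(-17) = -436
L→M: (-14)(9) − (-12)(-22) = -390
M→J: (-12)(-1) − (20)(9) = -168
Σ = -1325
Area = |Σ|/2 = 662.5.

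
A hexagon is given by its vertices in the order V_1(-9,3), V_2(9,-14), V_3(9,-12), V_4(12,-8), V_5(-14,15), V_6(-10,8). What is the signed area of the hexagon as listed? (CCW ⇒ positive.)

Σ = (99) + (18) + (72) + (68) + (38) + (42) = 337
Signed area = Σ/2 = 168.5 (positive ⇒ counter-clockwise traversal).

168.5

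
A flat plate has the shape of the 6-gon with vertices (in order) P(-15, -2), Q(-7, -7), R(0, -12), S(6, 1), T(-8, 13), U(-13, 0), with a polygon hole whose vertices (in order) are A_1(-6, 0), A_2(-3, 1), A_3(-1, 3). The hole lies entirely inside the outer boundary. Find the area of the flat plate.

Outer boundary:
P→Q: (-15)(-7) − (-7)(-2) = 91
Q→R: (-7)(-12) − (0)(-7) = 84
R→S: (0)(1) − (6)(-12) = 72
S→T: (6)(13) − (-8)(1) = 86
T→U: (-8)(0) − (-13)(13) = 169
U→P: (-13)(-2) − (-15)(0) = 26
Σ = 528
Area = |Σ|/2 = 264.
Hole:
Cross-terms: -6, -8, 18  ⇒  Σ = 4
Area = |Σ|/2 = 2.
Net area = 264 − 2 = 262.

262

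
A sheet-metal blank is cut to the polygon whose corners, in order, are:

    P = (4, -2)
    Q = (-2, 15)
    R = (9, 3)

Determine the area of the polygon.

57.5

Σ = (56) + (-141) + (-30) = -115
Area = |Σ|/2 = 57.5.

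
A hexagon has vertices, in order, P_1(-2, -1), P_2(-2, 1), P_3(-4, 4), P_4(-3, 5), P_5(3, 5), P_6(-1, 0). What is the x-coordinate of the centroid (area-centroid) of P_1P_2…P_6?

-103/120

Apply Gauss's area formula. First the cross-terms c_i = x_i·y_{i+1} − x_{i+1}·y_i:
  -4, -4, -8, -30, 5, 1  ⇒  2A = -40, A = -20.
Then Σ (x_i + x_{i+1})·c_i = 103, so x̄ = 103 / (6·(-20)) = -103/120.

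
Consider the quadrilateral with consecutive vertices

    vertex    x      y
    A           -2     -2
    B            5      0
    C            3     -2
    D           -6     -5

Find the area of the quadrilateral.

Apply Gauss's area formula: 2A = Σ (x_i·y_{i+1} − x_{i+1}·y_i), indices taken mod 4.
Σ = (10) + (-10) + (-27) + (2) = -25
Area = |Σ|/2 = 12.5.

12.5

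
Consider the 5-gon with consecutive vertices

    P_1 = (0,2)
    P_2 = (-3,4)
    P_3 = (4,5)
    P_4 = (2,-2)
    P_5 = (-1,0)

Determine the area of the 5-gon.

23.5

P_1→P_2: (0)(4) − (-3)(2) = 6
P_2→P_3: (-3)(5) − (4)(4) = -31
P_3→P_4: (4)(-2) − (2)(5) = -18
P_4→P_5: (2)(0) − (-1)(-2) = -2
P_5→P_1: (-1)(2) − (0)(0) = -2
Σ = -47
Area = |Σ|/2 = 23.5.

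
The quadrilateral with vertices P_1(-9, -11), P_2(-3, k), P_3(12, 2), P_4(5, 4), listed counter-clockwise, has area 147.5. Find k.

Write out the shoelace sum; only the two edges meeting at P_2 involve k:
2·Area = [((-9)·k − (-3)·(-11)) + ((-3)·2 − 12·k)] + 19
       = -21·k + -20 = 295
⇒ k = -15.

-15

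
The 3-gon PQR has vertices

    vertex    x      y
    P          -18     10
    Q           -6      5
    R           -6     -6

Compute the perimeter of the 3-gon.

|PQ| = √((12)² + (-5)²) = √169 = 13
|QR| = √((0)² + (-11)²) = √121 = 11
|RP| = √((-12)² + (16)²) = √400 = 20
Perimeter = 13 + 11 + 20 = 44.

44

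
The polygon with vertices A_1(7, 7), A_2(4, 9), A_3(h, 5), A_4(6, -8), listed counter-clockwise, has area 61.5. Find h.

The doubled signed area Σ (x_i y_{i+1} − x_{i+1} y_i) is linear in h.
With h=0 it equals 123; the coefficient of h is -17 (from the two edges through A_3).
So -17·h + 123 = 2·61.5 = 123 ⇒ h = 0.

0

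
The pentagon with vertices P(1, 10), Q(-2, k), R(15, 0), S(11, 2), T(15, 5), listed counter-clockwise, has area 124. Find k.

Write out the shoelace sum; only the two edges meeting at Q involve k:
2·Area = [(1·k − (-2)·10) + ((-2)·0 − 15·k)] + 200
       = -14·k + 220 = 248
⇒ k = -2.

-2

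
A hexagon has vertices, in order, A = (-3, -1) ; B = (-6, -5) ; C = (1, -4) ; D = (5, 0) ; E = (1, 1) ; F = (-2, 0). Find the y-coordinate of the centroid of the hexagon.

-130/67

Apply the shoelace (surveyor's) formula. First the cross-terms c_i = x_i·y_{i+1} − x_{i+1}·y_i:
  9, 29, 20, 5, 2, 2  ⇒  2A = 67, A = 33.5.
Then Σ (y_i + y_{i+1})·c_i = -390, so ȳ = -390 / (6·33.5) = -130/67.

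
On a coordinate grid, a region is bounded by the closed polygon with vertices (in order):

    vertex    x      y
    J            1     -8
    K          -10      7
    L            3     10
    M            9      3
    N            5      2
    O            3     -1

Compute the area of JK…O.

Cross-terms: -73, -121, -81, 3, -11, -23  ⇒  Σ = -306
Area = |Σ|/2 = 153.

153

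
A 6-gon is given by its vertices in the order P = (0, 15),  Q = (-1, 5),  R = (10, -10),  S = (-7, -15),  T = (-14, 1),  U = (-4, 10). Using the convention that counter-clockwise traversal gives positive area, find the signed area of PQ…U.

-329

Apply the shoelace formula: 2A = Σ (x_i·y_{i+1} − x_{i+1}·y_i), indices taken mod 6.
Σ = (15) + (-40) + (-220) + (-217) + (-136) + (-60) = -658
Signed area = Σ/2 = -329 (negative ⇒ clockwise traversal).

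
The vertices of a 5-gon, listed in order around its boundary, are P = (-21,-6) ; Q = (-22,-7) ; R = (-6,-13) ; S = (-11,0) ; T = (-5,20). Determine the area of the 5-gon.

173

P→Q: (-21)(-7) − (-22)(-6) = 15
Q→R: (-22)(-13) − (-6)(-7) = 244
R→S: (-6)(0) − (-11)(-13) = -143
S→T: (-11)(20) − (-5)(0) = -220
T→P: (-5)(-6) − (-21)(20) = 450
Σ = 346
Area = |Σ|/2 = 173.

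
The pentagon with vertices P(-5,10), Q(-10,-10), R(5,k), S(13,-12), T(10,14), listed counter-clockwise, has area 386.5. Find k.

-7

The doubled signed area Σ (x_i y_{i+1} − x_{i+1} y_i) is linear in k.
With k=0 it equals 612; the coefficient of k is -23 (from the two edges through R).
So -23·k + 612 = 2·386.5 = 773 ⇒ k = -7.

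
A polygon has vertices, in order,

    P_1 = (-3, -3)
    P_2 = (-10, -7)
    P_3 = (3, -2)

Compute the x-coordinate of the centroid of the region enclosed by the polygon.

Apply Gauss's area formula. First the cross-terms c_i = x_i·y_{i+1} − x_{i+1}·y_i:
  -9, 41, -15  ⇒  2A = 17, A = 8.5.
Then Σ (x_i + x_{i+1})·c_i = -170, so x̄ = -170 / (6·8.5) = -10/3.

-10/3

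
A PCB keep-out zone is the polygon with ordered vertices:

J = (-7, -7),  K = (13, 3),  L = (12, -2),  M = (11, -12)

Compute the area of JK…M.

137.5

J→K: (-7)(3) − (13)(-7) = 70
K→L: (13)(-2) − (12)(3) = -62
L→M: (12)(-12) − (11)(-2) = -122
M→J: (11)(-7) − (-7)(-12) = -161
Σ = -275
Area = |Σ|/2 = 137.5.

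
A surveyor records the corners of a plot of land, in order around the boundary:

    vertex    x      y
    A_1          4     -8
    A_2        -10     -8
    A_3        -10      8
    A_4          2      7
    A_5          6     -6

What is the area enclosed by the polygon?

A_1→A_2: (4)(-8) − (-10)(-8) = -112
A_2→A_3: (-10)(8) − (-10)(-8) = -160
A_3→A_4: (-10)(7) − (2)(8) = -86
A_4→A_5: (2)(-6) − (6)(7) = -54
A_5→A_1: (6)(-8) − (4)(-6) = -24
Σ = -436
Area = |Σ|/2 = 218.

218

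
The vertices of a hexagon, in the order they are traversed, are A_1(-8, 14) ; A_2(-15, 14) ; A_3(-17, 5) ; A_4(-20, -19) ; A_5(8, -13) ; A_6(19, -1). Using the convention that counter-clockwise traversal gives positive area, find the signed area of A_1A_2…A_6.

A_1→A_2: (-8)(14) − (-15)(14) = 98
A_2→A_3: (-15)(5) − (-17)(14) = 163
A_3→A_4: (-17)(-19) − (-20)(5) = 423
A_4→A_5: (-20)(-13) − (8)(-19) = 412
A_5→A_6: (8)(-1) − (19)(-13) = 239
A_6→A_1: (19)(14) − (-8)(-1) = 258
Σ = 1593
Signed area = Σ/2 = 796.5 (positive ⇒ counter-clockwise traversal).

796.5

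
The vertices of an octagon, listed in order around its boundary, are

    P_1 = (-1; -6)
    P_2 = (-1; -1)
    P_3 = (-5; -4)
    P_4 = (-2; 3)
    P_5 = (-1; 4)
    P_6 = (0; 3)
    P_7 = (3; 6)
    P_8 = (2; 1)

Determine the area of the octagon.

33

Apply the shoelace (surveyor's) formula: 2A = Σ (x_i·y_{i+1} − x_{i+1}·y_i), indices taken mod 8.
P_1→P_2: (-1)(-1) − (-1)(-6) = -5
P_2→P_3: (-1)(-4) − (-5)(-1) = -1
P_3→P_4: (-5)(3) − (-2)(-4) = -23
P_4→P_5: (-2)(4) − (-1)(3) = -5
P_5→P_6: (-1)(3) − (0)(4) = -3
P_6→P_7: (0)(6) − (3)(3) = -9
P_7→P_8: (3)(1) − (2)(6) = -9
P_8→P_1: (2)(-6) − (-1)(1) = -11
Σ = -66
Area = |Σ|/2 = 33.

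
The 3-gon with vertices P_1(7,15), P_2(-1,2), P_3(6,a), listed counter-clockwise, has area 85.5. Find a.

-8

The doubled signed area Σ (x_i y_{i+1} − x_{i+1} y_i) is linear in a.
With a=0 it equals 107; the coefficient of a is -8 (from the two edges through P_3).
So -8·a + 107 = 2·85.5 = 171 ⇒ a = -8.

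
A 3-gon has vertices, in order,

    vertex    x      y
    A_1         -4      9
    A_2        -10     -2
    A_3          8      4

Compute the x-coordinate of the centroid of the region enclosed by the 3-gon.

Apply the shoelace (surveyor's) formula. First the cross-terms c_i = x_i·y_{i+1} − x_{i+1}·y_i:
  98, -24, 88  ⇒  2A = 162, A = 81.
Then Σ (x_i + x_{i+1})·c_i = -972, so x̄ = -972 / (6·81) = -2.

-2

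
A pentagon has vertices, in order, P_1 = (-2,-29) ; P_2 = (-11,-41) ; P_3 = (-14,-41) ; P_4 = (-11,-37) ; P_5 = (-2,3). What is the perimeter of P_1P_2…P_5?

96

|P_1P_2| = √((-9)² + (-12)²) = √225 = 15
|P_2P_3| = √((-3)² + (0)²) = √9 = 3
|P_3P_4| = √((3)² + (4)²) = √25 = 5
|P_4P_5| = √((9)² + (40)²) = √1681 = 41
|P_5P_1| = √((0)² + (-32)²) = √1024 = 32
Perimeter = 15 + 3 + 5 + 41 + 32 = 96.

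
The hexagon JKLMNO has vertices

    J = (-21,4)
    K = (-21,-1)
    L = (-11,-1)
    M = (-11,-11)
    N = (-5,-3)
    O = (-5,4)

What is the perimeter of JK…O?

58

|JK| = √((0)² + (-5)²) = √25 = 5
|KL| = √((10)² + (0)²) = √100 = 10
|LM| = √((0)² + (-10)²) = √100 = 10
|MN| = √((6)² + (8)²) = √100 = 10
|NO| = √((0)² + (7)²) = √49 = 7
|OJ| = √((-16)² + (0)²) = √256 = 16
Perimeter = 5 + 10 + 10 + 10 + 7 + 16 = 58.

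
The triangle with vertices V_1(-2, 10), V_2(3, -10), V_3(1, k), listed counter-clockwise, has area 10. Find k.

2

The doubled signed area Σ (x_i y_{i+1} − x_{i+1} y_i) is linear in k.
With k=0 it equals 10; the coefficient of k is 5 (from the two edges through V_3).
So 5·k + 10 = 2·10 = 20 ⇒ k = 2.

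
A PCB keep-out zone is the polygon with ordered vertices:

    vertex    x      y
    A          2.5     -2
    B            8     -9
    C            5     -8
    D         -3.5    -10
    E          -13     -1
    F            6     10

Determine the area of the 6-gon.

195.5

Apply the shoelace formula: 2A = Σ (x_i·y_{i+1} − x_{i+1}·y_i), indices taken mod 6.
Σ = (-6.5) + (-19) + (-78) + (-126.5) + (-124) + (-37) = -391
Area = |Σ|/2 = 195.5.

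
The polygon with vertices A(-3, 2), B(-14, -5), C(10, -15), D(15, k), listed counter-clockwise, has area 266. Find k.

The doubled signed area Σ (x_i y_{i+1} − x_{i+1} y_i) is linear in k.
With k=0 it equals 558; the coefficient of k is 13 (from the two edges through D).
So 13·k + 558 = 2·266 = 532 ⇒ k = -2.

-2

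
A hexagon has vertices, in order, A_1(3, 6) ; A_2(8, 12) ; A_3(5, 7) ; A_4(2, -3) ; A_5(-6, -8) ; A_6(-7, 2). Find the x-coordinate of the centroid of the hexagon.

-55/39

Apply the surveyor's formula. First the cross-terms c_i = x_i·y_{i+1} − x_{i+1}·y_i:
  -12, -4, -29, -34, -68, -48  ⇒  2A = -195, A = -97.5.
Then Σ (x_i + x_{i+1})·c_i = 825, so x̄ = 825 / (6·(-97.5)) = -55/39.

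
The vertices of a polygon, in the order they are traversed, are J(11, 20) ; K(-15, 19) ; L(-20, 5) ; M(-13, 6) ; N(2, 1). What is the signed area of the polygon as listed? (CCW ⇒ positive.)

Apply the shoelace formula: 2A = Σ (x_i·y_{i+1} − x_{i+1}·y_i), indices taken mod 5.
Cross-terms: 509, 305, -55, -25, 29  ⇒  Σ = 763
Signed area = Σ/2 = 381.5 (positive ⇒ counter-clockwise traversal).

381.5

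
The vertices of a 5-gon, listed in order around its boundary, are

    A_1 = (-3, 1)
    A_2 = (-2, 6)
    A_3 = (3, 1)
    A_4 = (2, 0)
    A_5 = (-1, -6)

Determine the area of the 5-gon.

Σ = (-16) + (-20) + (-2) + (-12) + (-19) = -69
Area = |Σ|/2 = 34.5.

34.5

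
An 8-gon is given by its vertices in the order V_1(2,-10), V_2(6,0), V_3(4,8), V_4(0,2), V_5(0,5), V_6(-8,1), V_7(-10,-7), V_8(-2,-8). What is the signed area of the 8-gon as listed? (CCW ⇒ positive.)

162

Apply the shoelace formula: 2A = Σ (x_i·y_{i+1} − x_{i+1}·y_i), indices taken mod 8.
Σ = (60) + (48) + (8) + (0) + (40) + (66) + (66) + (36) = 324
Signed area = Σ/2 = 162 (positive ⇒ counter-clockwise traversal).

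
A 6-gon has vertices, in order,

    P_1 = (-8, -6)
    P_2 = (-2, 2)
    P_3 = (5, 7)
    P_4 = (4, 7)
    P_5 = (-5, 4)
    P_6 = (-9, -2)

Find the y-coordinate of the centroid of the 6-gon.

Apply the surveyor's formula. First the cross-terms c_i = x_i·y_{i+1} − x_{i+1}·y_i:
  -28, -24, 7, 51, 46, 38  ⇒  2A = 90, A = 45.
Then Σ (y_i + y_{i+1})·c_i = 343, so ȳ = 343 / (6·45) = 343/270.

343/270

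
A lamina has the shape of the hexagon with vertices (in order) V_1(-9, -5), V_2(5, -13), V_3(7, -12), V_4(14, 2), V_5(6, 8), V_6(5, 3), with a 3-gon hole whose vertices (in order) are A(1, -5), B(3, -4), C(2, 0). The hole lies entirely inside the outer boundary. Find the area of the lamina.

Outer boundary:
Apply the shoelace (surveyor's) formula: 2A = Σ (x_i·y_{i+1} − x_{i+1}·y_i), indices taken mod 6.
Cross-terms: 142, 31, 182, 100, -22, 2  ⇒  Σ = 435
Area = |Σ|/2 = 217.5.
Hole:
Apply the surveyor's formula: 2A = Σ (x_i·y_{i+1} − x_{i+1}·y_i), indices taken mod 3.
Cross-terms: 11, 8, -10  ⇒  Σ = 9
Area = |Σ|/2 = 4.5.
Net area = 217.5 − 4.5 = 213.

213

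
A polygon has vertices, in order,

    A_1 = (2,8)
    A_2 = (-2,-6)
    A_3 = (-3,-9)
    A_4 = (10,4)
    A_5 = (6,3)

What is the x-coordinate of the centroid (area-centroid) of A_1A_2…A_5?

Apply Gauss's area formula. First the cross-terms c_i = x_i·y_{i+1} − x_{i+1}·y_i:
  4, 0, 78, 6, 42  ⇒  2A = 130, A = 65.
Then Σ (x_i + x_{i+1})·c_i = 978, so x̄ = 978 / (6·65) = 163/65.

163/65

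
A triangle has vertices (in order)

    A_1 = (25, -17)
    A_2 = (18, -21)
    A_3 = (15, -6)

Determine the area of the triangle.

Apply the shoelace (surveyor's) formula: 2A = Σ (x_i·y_{i+1} − x_{i+1}·y_i), indices taken mod 3.
Cross-terms: -219, 207, -105  ⇒  Σ = -117
Area = |Σ|/2 = 58.5.

58.5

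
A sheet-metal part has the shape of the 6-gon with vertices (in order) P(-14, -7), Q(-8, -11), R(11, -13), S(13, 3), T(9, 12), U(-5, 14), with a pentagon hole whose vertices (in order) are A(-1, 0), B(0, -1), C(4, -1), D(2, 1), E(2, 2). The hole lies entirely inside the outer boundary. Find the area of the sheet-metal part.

Outer boundary:
Apply the shoelace (surveyor's) formula: 2A = Σ (x_i·y_{i+1} − x_{i+1}·y_i), indices taken mod 6.
P→Q: (-14)(-11) − (-8)(-7) = 98
Q→R: (-8)(-13) − (11)(-11) = 225
R→S: (11)(3) − (13)(-13) = 202
S→T: (13)(12) − (9)(3) = 129
T→U: (9)(14) − (-5)(12) = 186
U→P: (-5)(-7) − (-14)(14) = 231
Σ = 1071
Area = |Σ|/2 = 535.5.
Hole:
Apply the shoelace formula: 2A = Σ (x_i·y_{i+1} − x_{i+1}·y_i), indices taken mod 5.
Σ = (1) + (4) + (6) + (2) + (2) = 15
Area = |Σ|/2 = 7.5.
Net area = 535.5 − 7.5 = 528.

528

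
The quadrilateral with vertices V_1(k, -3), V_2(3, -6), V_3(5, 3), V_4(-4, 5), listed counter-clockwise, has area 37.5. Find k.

2

The doubled signed area Σ (x_i y_{i+1} − x_{i+1} y_i) is linear in k.
With k=0 it equals 97; the coefficient of k is -11 (from the two edges through V_1).
So -11·k + 97 = 2·37.5 = 75 ⇒ k = 2.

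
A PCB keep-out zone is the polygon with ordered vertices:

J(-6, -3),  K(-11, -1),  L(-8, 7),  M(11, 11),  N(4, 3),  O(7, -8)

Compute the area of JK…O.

Cross-terms: -27, -85, -165, -11, -53, -69  ⇒  Σ = -410
Area = |Σ|/2 = 205.

205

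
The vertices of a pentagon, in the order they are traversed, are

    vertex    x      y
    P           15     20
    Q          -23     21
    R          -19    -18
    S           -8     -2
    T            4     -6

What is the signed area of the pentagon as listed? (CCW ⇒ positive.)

854

Σ = (775) + (813) + (-106) + (56) + (170) = 1708
Signed area = Σ/2 = 854 (positive ⇒ counter-clockwise traversal).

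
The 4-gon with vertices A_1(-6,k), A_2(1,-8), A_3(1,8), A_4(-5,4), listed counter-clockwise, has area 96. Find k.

Write out the shoelace sum; only the two edges meeting at A_1 involve k:
2·Area = [((-5)·k − (-6)·4) + ((-6)·(-8) − 1·k)] + 60
       = -6·k + 132 = 192
⇒ k = -10.

-10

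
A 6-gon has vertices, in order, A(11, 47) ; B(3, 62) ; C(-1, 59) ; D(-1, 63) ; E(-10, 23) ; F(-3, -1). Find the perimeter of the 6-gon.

142

|AB| = √((-8)² + (15)²) = √289 = 17
|BC| = √((-4)² + (-3)²) = √25 = 5
|CD| = √((0)² + (4)²) = √16 = 4
|DE| = √((-9)² + (-40)²) = √1681 = 41
|EF| = √((7)² + (-24)²) = √625 = 25
|FA| = √((14)² + (48)²) = √2500 = 50
Perimeter = 17 + 5 + 4 + 41 + 25 + 50 = 142.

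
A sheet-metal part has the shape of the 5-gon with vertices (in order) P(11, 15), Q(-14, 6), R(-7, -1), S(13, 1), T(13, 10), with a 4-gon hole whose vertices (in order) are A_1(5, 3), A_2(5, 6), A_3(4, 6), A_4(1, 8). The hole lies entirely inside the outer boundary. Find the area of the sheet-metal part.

Outer boundary:
P→Q: (11)(6) − (-14)(15) = 276
Q→R: (-14)(-1) − (-7)(6) = 56
R→S: (-7)(1) − (13)(-1) = 6
S→T: (13)(10) − (13)(1) = 117
T→P: (13)(15) − (11)(10) = 85
Σ = 540
Area = |Σ|/2 = 270.
Hole:
Σ = (15) + (6) + (26) + (-37) = 10
Area = |Σ|/2 = 5.
Net area = 270 − 5 = 265.

265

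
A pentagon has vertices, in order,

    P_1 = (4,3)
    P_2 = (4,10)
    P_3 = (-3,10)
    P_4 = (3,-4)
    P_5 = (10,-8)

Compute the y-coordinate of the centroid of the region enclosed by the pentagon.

577/237

Apply the shoelace formula. First the cross-terms c_i = x_i·y_{i+1} − x_{i+1}·y_i:
  28, 70, -18, 16, 62  ⇒  2A = 158, A = 79.
Then Σ (y_i + y_{i+1})·c_i = 1154, so ȳ = 1154 / (6·79) = 577/237.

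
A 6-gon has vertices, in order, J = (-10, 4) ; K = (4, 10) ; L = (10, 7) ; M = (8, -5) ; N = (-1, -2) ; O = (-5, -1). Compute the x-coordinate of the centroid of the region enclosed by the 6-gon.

Apply the surveyor's formula. First the cross-terms c_i = x_i·y_{i+1} − x_{i+1}·y_i:
  -116, -72, -106, -21, -9, -30  ⇒  2A = -354, A = -177.
Then Σ (x_i + x_{i+1})·c_i = -1863, so x̄ = -1863 / (6·(-177)) = 207/118.

207/118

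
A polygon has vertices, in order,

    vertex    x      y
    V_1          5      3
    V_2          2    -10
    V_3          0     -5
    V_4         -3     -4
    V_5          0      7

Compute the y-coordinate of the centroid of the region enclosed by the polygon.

Apply Gauss's area formula. First the cross-terms c_i = x_i·y_{i+1} − x_{i+1}·y_i:
  -56, -10, -15, -21, -35  ⇒  2A = -137, A = -68.5.
Then Σ (y_i + y_{i+1})·c_i = 264, so ȳ = 264 / (6·(-68.5)) = -88/137.

-88/137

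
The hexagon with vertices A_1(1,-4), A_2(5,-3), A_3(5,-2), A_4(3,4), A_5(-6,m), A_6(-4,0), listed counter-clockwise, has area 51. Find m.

2

Write out the shoelace sum; only the two edges meeting at A_5 involve m:
2·Area = [(3·m − (-6)·4) + ((-6)·0 − (-4)·m)] + 64
       = 7·m + 88 = 102
⇒ m = 2.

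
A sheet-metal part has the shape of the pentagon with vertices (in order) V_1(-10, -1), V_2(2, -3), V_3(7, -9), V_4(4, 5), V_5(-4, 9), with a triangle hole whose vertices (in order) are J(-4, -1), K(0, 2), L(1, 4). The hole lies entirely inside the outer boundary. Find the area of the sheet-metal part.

Outer boundary:
Apply the shoelace formula: 2A = Σ (x_i·y_{i+1} − x_{i+1}·y_i), indices taken mod 5.
V_1→V_2: (-10)(-3) − (2)(-1) = 32
V_2→V_3: (2)(-9) − (7)(-3) = 3
V_3→V_4: (7)(5) − (4)(-9) = 71
V_4→V_5: (4)(9) − (-4)(5) = 56
V_5→V_1: (-4)(-1) − (-10)(9) = 94
Σ = 256
Area = |Σ|/2 = 128.
Hole:
J→K: (-4)(2) − (0)(-1) = -8
K→L: (0)(4) − (1)(2) = -2
L→J: (1)(-1) − (-4)(4) = 15
Σ = 5
Area = |Σ|/2 = 2.5.
Net area = 128 − 2.5 = 125.5.

125.5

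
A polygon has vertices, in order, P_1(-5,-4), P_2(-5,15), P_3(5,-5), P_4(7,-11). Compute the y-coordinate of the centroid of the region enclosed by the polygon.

Apply the shoelace formula. First the cross-terms c_i = x_i·y_{i+1} − x_{i+1}·y_i:
  -95, -50, -20, -83  ⇒  2A = -248, A = -124.
Then Σ (y_i + y_{i+1})·c_i = 20, so ȳ = 20 / (6·(-124)) = -5/186.

-5/186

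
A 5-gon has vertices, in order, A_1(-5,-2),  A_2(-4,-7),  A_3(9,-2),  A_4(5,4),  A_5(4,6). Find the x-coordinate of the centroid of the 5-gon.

Apply the shoelace (surveyor's) formula. First the cross-terms c_i = x_i·y_{i+1} − x_{i+1}·y_i:
  27, 71, 46, 14, 22  ⇒  2A = 180, A = 90.
Then Σ (x_i + x_{i+1})·c_i = 860, so x̄ = 860 / (6·90) = 43/27.

43/27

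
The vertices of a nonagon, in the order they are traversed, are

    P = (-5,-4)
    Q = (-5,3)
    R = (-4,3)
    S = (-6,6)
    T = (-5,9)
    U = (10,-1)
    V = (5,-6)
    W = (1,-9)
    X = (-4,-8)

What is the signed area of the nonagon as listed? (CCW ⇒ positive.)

Apply the surveyor's formula: 2A = Σ (x_i·y_{i+1} − x_{i+1}·y_i), indices taken mod 9.
Σ = (-35) + (-3) + (-6) + (-24) + (-85) + (-55) + (-39) + (-44) + (-24) = -315
Signed area = Σ/2 = -157.5 (negative ⇒ clockwise traversal).

-157.5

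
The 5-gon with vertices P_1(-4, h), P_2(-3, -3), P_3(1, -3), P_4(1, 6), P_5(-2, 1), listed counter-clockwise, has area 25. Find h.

0

The doubled signed area Σ (x_i y_{i+1} − x_{i+1} y_i) is linear in h.
With h=0 it equals 50; the coefficient of h is 1 (from the two edges through P_1).
So 1·h + 50 = 2·25 = 50 ⇒ h = 0.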